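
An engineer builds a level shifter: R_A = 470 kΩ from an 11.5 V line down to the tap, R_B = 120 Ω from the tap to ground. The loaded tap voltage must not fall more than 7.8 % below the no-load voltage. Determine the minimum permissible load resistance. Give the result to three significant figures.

R_L(min) ≈ 1.42 kΩ

Output resistance R_th = R_A‖R_B = (470000 × 120)/470100 = 120.0 Ω.
The fractional drop is R_th/(R_th + R_L); requiring this ≤ 0.0780 gives R_L ≥ R_th(1/0.0780 − 1) = 120.0 × 11.82 = 1.42 kΩ.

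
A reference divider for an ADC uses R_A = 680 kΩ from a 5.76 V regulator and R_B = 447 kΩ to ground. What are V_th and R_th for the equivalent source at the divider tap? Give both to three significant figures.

V_th is the open-circuit tap voltage: 5.76 × 447/(680 + 447) = 2.28 V.
With the supply zeroed, R_A and R_B appear in parallel from the tap: R_th = R_A‖R_B = (680 × 447)/1127 = 270 kΩ.

V_th = 2.28 V, R_th = 270 kΩ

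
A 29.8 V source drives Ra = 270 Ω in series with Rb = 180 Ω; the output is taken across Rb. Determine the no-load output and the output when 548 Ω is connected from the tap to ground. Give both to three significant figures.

Unloaded: 11.9 V; loaded: 9.96 V

Open-circuit: V = 29.8 × 180/(270 + 180) = 11.9 V.
With the load, Rb becomes Rb‖R_L = 135.5 Ω, so V = 29.8 × 135.5/405.5 = 9.96 V.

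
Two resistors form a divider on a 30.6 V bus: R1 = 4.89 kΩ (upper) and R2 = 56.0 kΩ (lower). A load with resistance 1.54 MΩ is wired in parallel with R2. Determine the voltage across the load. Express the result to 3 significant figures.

The load sits in parallel with R2: R2‖R_L = (56.0 × 1540) / (56.0 + 1540) = 54.04 kΩ.
V_out = 30.6 × 54.04 / (4.89 + 54.04) = 30.6 × 54.04/58.93 = 28.1 V.

V_out ≈ 28.1 V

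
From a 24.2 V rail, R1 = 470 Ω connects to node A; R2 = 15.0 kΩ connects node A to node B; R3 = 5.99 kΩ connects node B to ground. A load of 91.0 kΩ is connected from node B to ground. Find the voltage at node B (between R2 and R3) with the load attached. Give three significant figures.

V ≈ 6.45 V

At node B, R3 is in parallel with the load: R3‖R_L = 5620 Ω.
Below node A the resistance is R2 + (R3‖R_L) = 20620 Ω, so V_A = 24.2 × 20620/21090 = 23.66 V.
Then V_B = V_A × (R3‖R_L)/(R2 + R3‖R_L) = 23.66 × 5620/20620 = 6.45 V.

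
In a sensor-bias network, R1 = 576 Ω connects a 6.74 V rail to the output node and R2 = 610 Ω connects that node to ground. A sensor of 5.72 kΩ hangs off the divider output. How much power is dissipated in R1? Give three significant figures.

P ≈ 20.6 mW

Total resistance from the source is R1 + (R2‖R_L) = 1127 Ω, so I = 6.74/1127 Ω = 5.979 mA.
P = I²·R1 = (5.979 mA)² × 576 Ω = 20.6 mW.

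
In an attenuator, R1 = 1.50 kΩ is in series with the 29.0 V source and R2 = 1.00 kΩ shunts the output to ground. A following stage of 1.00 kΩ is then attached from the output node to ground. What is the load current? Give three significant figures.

R2‖R_L = 0.5000 kΩ; V_out = 29.0 × 0.5000/2.000 = 7.250 V.
I_L = V_out / R_L = 7.250 / 1.00 kΩ = 7.25 mA.

I_L ≈ 7.25 mA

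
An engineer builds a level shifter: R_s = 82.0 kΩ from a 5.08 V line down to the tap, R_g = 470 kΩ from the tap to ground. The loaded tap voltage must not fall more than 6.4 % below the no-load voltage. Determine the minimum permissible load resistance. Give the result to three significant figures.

Output resistance R_th = R_s‖R_g = (82.0 × 470)/552.0 = 69.82 kΩ.
The fractional drop is R_th/(R_th + R_L); requiring this ≤ 0.0640 gives R_L ≥ R_th(1/0.0640 − 1) = 69.82 × 14.62 = 1.02 MΩ.

R_L(min) ≈ 1.02 MΩ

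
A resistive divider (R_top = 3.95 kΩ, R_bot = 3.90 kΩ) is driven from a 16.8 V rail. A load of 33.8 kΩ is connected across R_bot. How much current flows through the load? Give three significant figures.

I_L ≈ 0.233 mA

R_bot‖R_L = 3.497 kΩ; V_out = 16.8 × 3.497/7.447 = 7.888 V.
I_L = V_out / R_L = 7.888 / 33.8 kΩ = 0.233 mA.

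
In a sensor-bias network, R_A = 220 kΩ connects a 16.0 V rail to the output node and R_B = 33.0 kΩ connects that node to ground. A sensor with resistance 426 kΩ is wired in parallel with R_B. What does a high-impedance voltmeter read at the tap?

V_out ≈ 1.96 V

The load sits in parallel with R_B: R_B‖R_L = (33.0 × 426) / (33.0 + 426) = 30.63 kΩ.
V_out = 16.0 × 30.63 / (220 + 30.63) = 16.0 × 30.63/250.6 = 1.96 V.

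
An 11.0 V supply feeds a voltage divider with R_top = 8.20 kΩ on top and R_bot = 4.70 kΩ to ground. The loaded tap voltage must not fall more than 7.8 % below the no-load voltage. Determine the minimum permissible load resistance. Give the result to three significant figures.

Output resistance R_th = R_top‖R_bot = (8.20 × 4.70)/12.90 = 2.988 kΩ.
The fractional drop is R_th/(R_th + R_L); requiring this ≤ 0.0780 gives R_L ≥ R_th(1/0.0780 − 1) = 2.988 × 11.82 = 35.3 kΩ.

R_L(min) ≈ 35.3 kΩ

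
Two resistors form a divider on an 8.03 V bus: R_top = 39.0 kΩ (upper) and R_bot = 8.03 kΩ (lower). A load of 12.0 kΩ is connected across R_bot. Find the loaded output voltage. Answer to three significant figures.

The load sits in parallel with R_bot: R_bot‖R_L = (8.03 × 12.0) / (8.03 + 12.0) = 4.811 kΩ.
V_out = 8.03 × 4.811 / (39.0 + 4.811) = 8.03 × 4.811/43.81 = 0.882 V.
(Unloaded it would have been 1.37 V.)

V_out ≈ 0.882 V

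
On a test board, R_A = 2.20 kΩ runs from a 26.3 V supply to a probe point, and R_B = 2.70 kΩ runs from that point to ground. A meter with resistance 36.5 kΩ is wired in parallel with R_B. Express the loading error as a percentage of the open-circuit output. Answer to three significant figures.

3.21 %

The divider's output (Thévenin) resistance is R_A‖R_B = 1.212 kΩ.
Fractional drop under load = R_th/(R_th + R_L) = 1.212 / (1.212 + 36.5) = 0.03214.
So the output falls by 3.21 %.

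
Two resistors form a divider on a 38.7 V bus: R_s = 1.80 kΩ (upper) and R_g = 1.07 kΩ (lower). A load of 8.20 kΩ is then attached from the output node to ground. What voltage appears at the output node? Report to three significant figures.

The load sits in parallel with R_g: R_g‖R_L = (1.07 × 8.20) / (1.07 + 8.20) = 0.9465 kΩ.
V_out = 38.7 × 0.9465 / (1.80 + 0.9465) = 38.7 × 0.9465/2.746 = 13.3 V.
(Unloaded it would have been 14.4 V.)

V_out ≈ 13.3 V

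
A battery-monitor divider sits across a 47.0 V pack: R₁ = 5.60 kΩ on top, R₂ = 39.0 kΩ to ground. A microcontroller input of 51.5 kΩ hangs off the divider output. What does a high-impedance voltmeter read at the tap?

V_out ≈ 37.5 V

The load sits in parallel with R₂: R₂‖R_L = (39.0 × 51.5) / (39.0 + 51.5) = 22.19 kΩ.
V_out = 47.0 × 22.19 / (5.60 + 22.19) = 47.0 × 22.19/27.79 = 37.5 V.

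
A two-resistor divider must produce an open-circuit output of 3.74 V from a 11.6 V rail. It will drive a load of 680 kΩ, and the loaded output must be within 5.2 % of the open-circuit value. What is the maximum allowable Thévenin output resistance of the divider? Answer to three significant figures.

Loading drop = R_th/(R_th + R_L) ≤ 0.0520, so R_th ≤ R_L · ε/(1−ε) = 680 kΩ × 0.0520/0.9480 = 37.3 kΩ.
(Any R1, R2 with R2/(R1+R2) = 0.322 and R1‖R2 ≤ 37.3 kΩ will meet the spec.)

R_th ≤ 37.3 kΩ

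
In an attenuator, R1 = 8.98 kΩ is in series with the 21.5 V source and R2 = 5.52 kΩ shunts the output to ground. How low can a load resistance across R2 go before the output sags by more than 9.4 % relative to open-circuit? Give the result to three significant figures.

R_L(min) ≈ 32.9 kΩ

Output resistance R_th = R1‖R2 = (8.98 × 5.52)/14.50 = 3.419 kΩ.
The fractional drop is R_th/(R_th + R_L); requiring this ≤ 0.0940 gives R_L ≥ R_th(1/0.0940 − 1) = 3.419 × 9.638 = 32.9 kΩ.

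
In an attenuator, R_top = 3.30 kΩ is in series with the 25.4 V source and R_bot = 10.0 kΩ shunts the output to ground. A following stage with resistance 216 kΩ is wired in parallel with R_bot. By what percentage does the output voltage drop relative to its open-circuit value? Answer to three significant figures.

The divider's output (Thévenin) resistance is R_top‖R_bot = 2.481 kΩ.
Fractional drop under load = R_th/(R_th + R_L) = 2.481 / (2.481 + 216) = 0.01136.
So the output falls by 1.14 %.

1.14 %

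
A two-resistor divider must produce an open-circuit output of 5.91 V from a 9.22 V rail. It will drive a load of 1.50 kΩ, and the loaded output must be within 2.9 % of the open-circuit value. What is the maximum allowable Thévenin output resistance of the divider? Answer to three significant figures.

R_th ≤ 44.8 Ω

Loading drop = R_th/(R_th + R_L) ≤ 0.0290, so R_th ≤ R_L · ε/(1−ε) = 1.50 kΩ × 0.0290/0.9710 = 44.8 Ω.
(Any R1, R2 with R2/(R1+R2) = 0.641 and R1‖R2 ≤ 44.8 Ω will meet the spec.)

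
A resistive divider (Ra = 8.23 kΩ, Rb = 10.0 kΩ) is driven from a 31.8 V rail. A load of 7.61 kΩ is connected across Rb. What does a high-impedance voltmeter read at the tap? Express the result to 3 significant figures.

V_out ≈ 10.9 V

The load sits in parallel with Rb: Rb‖R_L = (10.0 × 7.61) / (10.0 + 7.61) = 4.321 kΩ.
V_out = 31.8 × 4.321 / (8.23 + 4.321) = 31.8 × 4.321/12.55 = 10.9 V.
(Unloaded it would have been 17.4 V.)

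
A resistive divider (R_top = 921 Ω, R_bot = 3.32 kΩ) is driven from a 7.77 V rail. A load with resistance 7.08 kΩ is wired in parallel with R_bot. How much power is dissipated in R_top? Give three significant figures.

P ≈ 5.49 mW

Total resistance from the source is R_top + (R_bot‖R_L) = 3181 Ω, so I = 7.77/3181 Ω = 2.443 mA.
P = I²·R_top = (2.443 mA)² × 921 Ω = 5.49 mW.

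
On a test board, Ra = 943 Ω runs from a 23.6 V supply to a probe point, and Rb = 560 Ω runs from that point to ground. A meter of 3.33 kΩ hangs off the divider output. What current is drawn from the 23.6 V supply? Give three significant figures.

I ≈ 16.6 mA

Rb‖R_L = 479.4 Ω, so the source sees Ra + Rb‖R_L = 1422 Ω.
I = 23.6 V / 1422 Ω = 16.6 mA.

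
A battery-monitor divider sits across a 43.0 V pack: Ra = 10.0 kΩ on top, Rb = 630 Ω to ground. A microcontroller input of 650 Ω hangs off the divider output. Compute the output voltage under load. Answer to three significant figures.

V_out ≈ 1.33 V

The load sits in parallel with Rb: Rb‖R_L = (630 × 650) / (630 + 650) = 319.9 Ω.
V_out = 43.0 × 319.9 / (10000 + 319.9) = 43.0 × 319.9/10320 = 1.33 V.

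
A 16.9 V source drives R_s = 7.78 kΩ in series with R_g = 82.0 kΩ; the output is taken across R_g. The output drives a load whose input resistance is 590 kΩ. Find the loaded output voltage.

The load sits in parallel with R_g: R_g‖R_L = (82.0 × 590) / (82.0 + 590) = 71.99 kΩ.
V_out = 16.9 × 71.99 / (7.78 + 71.99) = 16.9 × 71.99/79.77 = 15.3 V.

V_out ≈ 15.3 V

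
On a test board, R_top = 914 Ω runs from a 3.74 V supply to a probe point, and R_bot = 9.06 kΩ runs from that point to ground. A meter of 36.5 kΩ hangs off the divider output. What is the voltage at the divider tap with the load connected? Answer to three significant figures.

V_out ≈ 3.32 V

The load sits in parallel with R_bot: R_bot‖R_L = (9060 × 36500) / (9060 + 36500) = 7258 Ω.
V_out = 3.74 × 7258 / (914 + 7258) = 3.74 × 7258/8172 = 3.32 V.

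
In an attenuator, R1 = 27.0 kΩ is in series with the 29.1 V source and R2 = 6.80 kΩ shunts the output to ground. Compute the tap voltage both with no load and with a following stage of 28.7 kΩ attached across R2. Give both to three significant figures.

Open-circuit: V = 29.1 × 6.80/(27.0 + 6.80) = 5.85 V.
With the load, R2 becomes R2‖R_L = 5.497 kΩ, so V = 29.1 × 5.497/32.50 = 4.92 V.

Unloaded: 5.85 V; loaded: 4.92 V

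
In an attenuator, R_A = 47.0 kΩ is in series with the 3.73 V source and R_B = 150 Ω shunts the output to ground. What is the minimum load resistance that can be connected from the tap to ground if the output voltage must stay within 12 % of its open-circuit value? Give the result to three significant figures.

R_L(min) ≈ 1.10 kΩ

Output resistance R_th = R_A‖R_B = (47000 × 150)/47150 = 149.5 Ω.
The fractional drop is R_th/(R_th + R_L); requiring this ≤ 0.120 gives R_L ≥ R_th(1/0.120 − 1) = 149.5 × 7.333 = 1.10 kΩ.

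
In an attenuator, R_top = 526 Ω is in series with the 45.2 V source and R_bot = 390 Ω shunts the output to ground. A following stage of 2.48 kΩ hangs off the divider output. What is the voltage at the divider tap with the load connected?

The load sits in parallel with R_bot: R_bot‖R_L = (390 × 2480) / (390 + 2480) = 337.0 Ω.
V_out = 45.2 × 337.0 / (526 + 337.0) = 45.2 × 337.0/863.0 = 17.7 V.
(Unloaded it would have been 19.2 V.)

V_out ≈ 17.7 V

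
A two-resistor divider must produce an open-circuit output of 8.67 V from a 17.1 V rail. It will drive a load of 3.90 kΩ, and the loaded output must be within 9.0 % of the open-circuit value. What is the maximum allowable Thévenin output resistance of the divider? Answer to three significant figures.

R_th ≤ 386 Ω

Loading drop = R_th/(R_th + R_L) ≤ 0.0900, so R_th ≤ R_L · ε/(1−ε) = 3.90 kΩ × 0.0900/0.9100 = 386 Ω.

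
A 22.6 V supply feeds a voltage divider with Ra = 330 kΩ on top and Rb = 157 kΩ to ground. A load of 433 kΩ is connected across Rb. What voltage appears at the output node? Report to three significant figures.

V_out ≈ 5.85 V

The load sits in parallel with Rb: Rb‖R_L = (157 × 433) / (157 + 433) = 115.2 kΩ.
V_out = 22.6 × 115.2 / (330 + 115.2) = 22.6 × 115.2/445.2 = 5.85 V.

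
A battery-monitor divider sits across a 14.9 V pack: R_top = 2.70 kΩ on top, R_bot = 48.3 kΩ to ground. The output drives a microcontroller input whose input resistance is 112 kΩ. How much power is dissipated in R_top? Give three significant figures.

Total resistance from the source is R_top + (R_bot‖R_L) = 36.45 kΩ, so I = 14.9/36.45 kΩ = 0.4088 mA.
P = I²·R_top = (0.4088 mA)² × 2.70 kΩ = 0.451 mW.

P ≈ 0.451 mW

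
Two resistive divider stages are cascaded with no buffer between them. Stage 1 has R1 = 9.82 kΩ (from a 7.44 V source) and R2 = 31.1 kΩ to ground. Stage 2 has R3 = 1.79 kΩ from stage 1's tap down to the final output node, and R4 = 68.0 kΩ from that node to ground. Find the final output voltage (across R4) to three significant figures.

V_out ≈ 4.98 V

Stage 2 presents R3+R4 = 69.79 kΩ as a load on stage 1's tap.
Stage 1's lower leg becomes R2‖(R3+R4) = 21.51 kΩ, so V_mid = 7.44 × 21.51/31.33 = 5.108 V.
Stage 2 is itself unloaded: V_out = V_mid × R4/(R3+R4) = 5.108 × 68.0/69.79 = 4.98 V.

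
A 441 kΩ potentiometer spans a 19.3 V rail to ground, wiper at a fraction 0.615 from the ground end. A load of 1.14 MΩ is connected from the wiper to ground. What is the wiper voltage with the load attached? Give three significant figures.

The wiper splits the pot into (1−α)R = 169.8 kΩ above and αR = 271.2 kΩ below.
Lower section ‖ load = 219.1 kΩ.
V_wiper = 19.3 × 219.1/(169.8 + 219.1) = 10.9 V.

V ≈ 10.9 V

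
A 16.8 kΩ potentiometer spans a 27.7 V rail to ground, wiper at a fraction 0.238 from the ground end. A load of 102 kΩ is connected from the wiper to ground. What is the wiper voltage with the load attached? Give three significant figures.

V ≈ 6.40 V

The wiper splits the pot into (1−α)R = 12.80 kΩ above and αR = 3.998 kΩ below.
Lower section ‖ load = 3.848 kΩ.
V_wiper = 27.7 × 3.848/(12.80 + 3.848) = 6.40 V.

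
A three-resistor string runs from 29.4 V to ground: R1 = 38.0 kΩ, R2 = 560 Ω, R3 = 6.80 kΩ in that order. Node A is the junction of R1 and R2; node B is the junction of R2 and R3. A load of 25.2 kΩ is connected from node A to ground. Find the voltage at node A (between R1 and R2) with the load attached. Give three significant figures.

V ≈ 3.83 V

Below node A the series string R2+R3 = 7360 Ω sits in parallel with the 25200 Ω load: 5696 Ω.
V_A = 29.4 × 5696/(38000 + 5696) = 3.83 V.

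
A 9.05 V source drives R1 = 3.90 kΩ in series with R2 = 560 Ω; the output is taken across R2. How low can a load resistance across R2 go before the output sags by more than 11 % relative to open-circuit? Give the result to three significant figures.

Output resistance R_th = R1‖R2 = (3900 × 560)/4460 = 489.7 Ω.
The fractional drop is R_th/(R_th + R_L); requiring this ≤ 0.110 gives R_L ≥ R_th(1/0.110 − 1) = 489.7 × 8.091 = 3.96 kΩ.

R_L(min) ≈ 3.96 kΩ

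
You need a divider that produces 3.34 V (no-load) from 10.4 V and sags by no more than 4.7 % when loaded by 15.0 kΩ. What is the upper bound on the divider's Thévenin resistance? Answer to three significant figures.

R_th ≤ 740 Ω

Loading drop = R_th/(R_th + R_L) ≤ 0.0470, so R_th ≤ R_L · ε/(1−ε) = 15.0 kΩ × 0.0470/0.9530 = 740 Ω.
(Any R1, R2 with R2/(R1+R2) = 0.321 and R1‖R2 ≤ 740 Ω will meet the spec.)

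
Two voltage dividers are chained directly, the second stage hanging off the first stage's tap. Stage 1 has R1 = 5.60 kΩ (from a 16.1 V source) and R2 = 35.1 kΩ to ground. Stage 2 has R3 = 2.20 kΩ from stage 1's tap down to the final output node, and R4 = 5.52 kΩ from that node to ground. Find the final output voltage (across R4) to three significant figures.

V_out ≈ 6.11 V

Stage 2 presents R3+R4 = 7.720 kΩ as a load on stage 1's tap.
Stage 1's lower leg becomes R2‖(R3+R4) = 6.328 kΩ, so V_mid = 16.1 × 6.328/11.93 = 8.541 V.
Stage 2 is itself unloaded: V_out = V_mid × R4/(R3+R4) = 8.541 × 5.52/7.720 = 6.11 V.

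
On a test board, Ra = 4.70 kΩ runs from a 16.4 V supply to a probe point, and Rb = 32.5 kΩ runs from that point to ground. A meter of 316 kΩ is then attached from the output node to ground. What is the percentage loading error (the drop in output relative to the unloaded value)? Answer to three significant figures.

The divider's output (Thévenin) resistance is Ra‖Rb = 4.106 kΩ.
Fractional drop under load = R_th/(R_th + R_L) = 4.106 / (4.106 + 316) = 0.01283.
So the output falls by 1.28 %.

1.28 %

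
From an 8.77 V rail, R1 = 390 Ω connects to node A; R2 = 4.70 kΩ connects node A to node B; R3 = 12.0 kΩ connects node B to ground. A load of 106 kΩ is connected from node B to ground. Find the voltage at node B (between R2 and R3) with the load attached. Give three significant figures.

At node B, R3 is in parallel with the load: R3‖R_L = 10780 Ω.
Below node A the resistance is R2 + (R3‖R_L) = 15480 Ω, so V_A = 8.77 × 15480/15870 = 8.554 V.
Then V_B = V_A × (R3‖R_L)/(R2 + R3‖R_L) = 8.554 × 10780/15480 = 5.96 V.

V ≈ 5.96 V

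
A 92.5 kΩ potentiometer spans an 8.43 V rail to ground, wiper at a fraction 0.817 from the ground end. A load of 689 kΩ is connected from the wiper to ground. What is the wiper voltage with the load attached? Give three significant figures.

V ≈ 6.75 V

The wiper splits the pot into (1−α)R = 16.93 kΩ above and αR = 75.57 kΩ below.
Lower section ‖ load = 68.10 kΩ.
V_wiper = 8.43 × 68.10/(16.93 + 68.10) = 6.75 V.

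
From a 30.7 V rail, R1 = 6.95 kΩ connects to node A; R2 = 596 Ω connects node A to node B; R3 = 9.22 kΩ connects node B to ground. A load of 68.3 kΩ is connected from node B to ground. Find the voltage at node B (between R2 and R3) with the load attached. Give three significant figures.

V ≈ 15.9 V

At node B, R3 is in parallel with the load: R3‖R_L = 8123 Ω.
Below node A the resistance is R2 + (R3‖R_L) = 8719 Ω, so V_A = 30.7 × 8719/15670 = 17.08 V.
Then V_B = V_A × (R3‖R_L)/(R2 + R3‖R_L) = 17.08 × 8123/8719 = 15.9 V.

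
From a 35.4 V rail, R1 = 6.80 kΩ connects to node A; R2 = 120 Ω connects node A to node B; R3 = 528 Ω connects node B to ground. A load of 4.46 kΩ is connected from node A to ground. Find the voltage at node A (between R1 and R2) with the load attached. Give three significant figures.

V ≈ 2.72 V

Below node A the series string R2+R3 = 648.0 Ω sits in parallel with the 4460 Ω load: 565.8 Ω.
V_A = 35.4 × 565.8/(6800 + 565.8) = 2.72 V.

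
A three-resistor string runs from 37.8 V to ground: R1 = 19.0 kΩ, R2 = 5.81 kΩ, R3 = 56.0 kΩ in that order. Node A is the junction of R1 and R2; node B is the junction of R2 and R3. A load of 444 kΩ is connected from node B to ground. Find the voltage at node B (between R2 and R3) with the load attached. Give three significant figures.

V ≈ 25.2 V

At node B, R3 is in parallel with the load: R3‖R_L = 49.73 kΩ.
Below node A the resistance is R2 + (R3‖R_L) = 55.54 kΩ, so V_A = 37.8 × 55.54/74.54 = 28.16 V.
Then V_B = V_A × (R3‖R_L)/(R2 + R3‖R_L) = 28.16 × 49.73/55.54 = 25.2 V.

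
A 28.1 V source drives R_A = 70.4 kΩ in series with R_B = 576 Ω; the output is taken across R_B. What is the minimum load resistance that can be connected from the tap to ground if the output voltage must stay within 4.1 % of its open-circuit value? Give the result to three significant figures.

Output resistance R_th = R_A‖R_B = (70400 × 576)/70980 = 571.3 Ω.
The fractional drop is R_th/(R_th + R_L); requiring this ≤ 0.0410 gives R_L ≥ R_th(1/0.0410 − 1) = 571.3 × 23.39 = 13.4 kΩ.

R_L(min) ≈ 13.4 kΩ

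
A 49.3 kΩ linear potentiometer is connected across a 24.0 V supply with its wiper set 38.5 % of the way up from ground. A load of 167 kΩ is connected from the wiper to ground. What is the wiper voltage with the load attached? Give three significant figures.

V ≈ 8.64 V

The wiper splits the pot into (1−α)R = 30.32 kΩ above and αR = 18.98 kΩ below.
Lower section ‖ load = 17.04 kΩ.
V_wiper = 24.0 × 17.04/(30.32 + 17.04) = 8.64 V.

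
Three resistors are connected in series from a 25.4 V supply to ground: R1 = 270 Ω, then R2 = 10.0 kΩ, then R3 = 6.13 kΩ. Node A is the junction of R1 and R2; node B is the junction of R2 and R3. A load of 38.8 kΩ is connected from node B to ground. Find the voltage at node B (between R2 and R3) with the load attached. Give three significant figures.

V ≈ 8.64 V

At node B, R3 is in parallel with the load: R3‖R_L = 5294 Ω.
Below node A the resistance is R2 + (R3‖R_L) = 15290 Ω, so V_A = 25.4 × 15290/15560 = 24.96 V.
Then V_B = V_A × (R3‖R_L)/(R2 + R3‖R_L) = 24.96 × 5294/15290 = 8.64 V.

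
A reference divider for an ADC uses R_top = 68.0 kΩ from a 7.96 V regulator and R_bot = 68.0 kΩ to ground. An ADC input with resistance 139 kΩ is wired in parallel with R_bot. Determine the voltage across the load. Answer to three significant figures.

The load sits in parallel with R_bot: R_bot‖R_L = (68.0 × 139) / (68.0 + 139) = 45.66 kΩ.
V_out = 7.96 × 45.66 / (68.0 + 45.66) = 7.96 × 45.66/113.7 = 3.20 V.

V_out ≈ 3.20 V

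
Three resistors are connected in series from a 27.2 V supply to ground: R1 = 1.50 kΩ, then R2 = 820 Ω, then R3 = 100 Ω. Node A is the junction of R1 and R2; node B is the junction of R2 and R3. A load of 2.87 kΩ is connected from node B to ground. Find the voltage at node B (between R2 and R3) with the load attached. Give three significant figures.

At node B, R3 is in parallel with the load: R3‖R_L = 96.63 Ω.
Below node A the resistance is R2 + (R3‖R_L) = 916.6 Ω, so V_A = 27.2 × 916.6/2417 = 10.32 V.
Then V_B = V_A × (R3‖R_L)/(R2 + R3‖R_L) = 10.32 × 96.63/916.6 = 1.09 V.

V ≈ 1.09 V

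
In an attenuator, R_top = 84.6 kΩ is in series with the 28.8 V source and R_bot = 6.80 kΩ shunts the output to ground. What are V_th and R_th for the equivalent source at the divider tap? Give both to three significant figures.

V_th = 2.14 V, R_th = 6.29 kΩ

V_th is the open-circuit tap voltage: 28.8 × 6.80/(84.6 + 6.80) = 2.14 V.
With the supply zeroed, R_top and R_bot appear in parallel from the tap: R_th = R_top‖R_bot = (84.6 × 6.80)/91.40 = 6.29 kΩ.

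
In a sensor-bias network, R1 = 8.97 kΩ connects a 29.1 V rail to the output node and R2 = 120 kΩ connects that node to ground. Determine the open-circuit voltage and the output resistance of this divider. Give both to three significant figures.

V_th is the open-circuit tap voltage: 29.1 × 120/(8.97 + 120) = 27.1 V.
With the supply zeroed, R1 and R2 appear in parallel from the tap: R_th = R1‖R2 = (8.97 × 120)/129.0 = 8.35 kΩ.

V_th = 27.1 V, R_th = 8.35 kΩ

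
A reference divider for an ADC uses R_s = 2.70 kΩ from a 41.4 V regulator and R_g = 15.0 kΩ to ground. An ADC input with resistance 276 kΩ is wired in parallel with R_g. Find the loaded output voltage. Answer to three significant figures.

V_out ≈ 34.8 V

The load sits in parallel with R_g: R_g‖R_L = (15.0 × 276) / (15.0 + 276) = 14.23 kΩ.
V_out = 41.4 × 14.23 / (2.70 + 14.23) = 41.4 × 14.23/16.93 = 34.8 V.
(Unloaded it would have been 35.1 V.)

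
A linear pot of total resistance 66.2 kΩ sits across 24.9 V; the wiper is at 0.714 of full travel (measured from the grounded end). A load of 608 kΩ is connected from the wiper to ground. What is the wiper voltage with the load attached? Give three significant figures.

The wiper splits the pot into (1−α)R = 18.93 kΩ above and αR = 47.27 kΩ below.
Lower section ‖ load = 43.86 kΩ.
V_wiper = 24.9 × 43.86/(18.93 + 43.86) = 17.4 V.

V ≈ 17.4 V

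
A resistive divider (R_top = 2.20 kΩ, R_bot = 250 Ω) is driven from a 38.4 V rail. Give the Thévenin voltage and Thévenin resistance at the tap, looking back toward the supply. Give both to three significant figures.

V_th is the open-circuit tap voltage: 38.4 × 250/(2200 + 250) = 3.92 V.
With the supply zeroed, R_top and R_bot appear in parallel from the tap: R_th = R_top‖R_bot = (2200 × 250)/2450 = 224 Ω.

V_th = 3.92 V, R_th = 224 Ω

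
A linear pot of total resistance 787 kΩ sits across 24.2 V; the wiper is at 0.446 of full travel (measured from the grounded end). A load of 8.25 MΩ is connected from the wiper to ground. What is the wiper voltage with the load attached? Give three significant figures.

V ≈ 10.5 V

The wiper splits the pot into (1−α)R = 436.0 kΩ above and αR = 351.0 kΩ below.
Lower section ‖ load = 336.7 kΩ.
V_wiper = 24.2 × 336.7/(436.0 + 336.7) = 10.5 V.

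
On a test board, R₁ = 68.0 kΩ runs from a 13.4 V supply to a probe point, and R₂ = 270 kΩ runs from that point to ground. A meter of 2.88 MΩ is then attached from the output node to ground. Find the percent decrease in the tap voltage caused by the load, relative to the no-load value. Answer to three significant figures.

The divider's output (Thévenin) resistance is R₁‖R₂ = 54.32 kΩ.
Fractional drop under load = R_th/(R_th + R_L) = 54.32 / (54.32 + 2880) = 0.01851.
So the output falls by 1.85 %.

1.85 %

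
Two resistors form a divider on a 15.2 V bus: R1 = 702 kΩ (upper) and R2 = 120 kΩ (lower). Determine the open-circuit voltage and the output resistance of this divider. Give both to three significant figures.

V_th = 2.22 V, R_th = 102 kΩ

V_th is the open-circuit tap voltage: 15.2 × 120/(702 + 120) = 2.22 V.
With the supply zeroed, R1 and R2 appear in parallel from the tap: R_th = R1‖R2 = (702 × 120)/822.0 = 102 kΩ.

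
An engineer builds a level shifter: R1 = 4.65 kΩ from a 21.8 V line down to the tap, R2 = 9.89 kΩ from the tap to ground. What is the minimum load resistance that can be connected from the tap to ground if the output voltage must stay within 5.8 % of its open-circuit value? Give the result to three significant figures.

R_L(min) ≈ 51.4 kΩ

Output resistance R_th = R1‖R2 = (4.65 × 9.89)/14.54 = 3.163 kΩ.
The fractional drop is R_th/(R_th + R_L); requiring this ≤ 0.0580 gives R_L ≥ R_th(1/0.0580 − 1) = 3.163 × 16.24 = 51.4 kΩ.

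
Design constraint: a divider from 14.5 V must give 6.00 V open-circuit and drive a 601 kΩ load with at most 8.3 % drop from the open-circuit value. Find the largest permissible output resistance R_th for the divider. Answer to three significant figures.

R_th ≤ 54.4 kΩ

Loading drop = R_th/(R_th + R_L) ≤ 0.0830, so R_th ≤ R_L · ε/(1−ε) = 601 kΩ × 0.0830/0.9170 = 54.4 kΩ.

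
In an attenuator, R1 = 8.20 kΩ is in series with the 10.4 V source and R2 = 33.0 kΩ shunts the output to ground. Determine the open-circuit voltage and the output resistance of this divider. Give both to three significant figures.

V_th is the open-circuit tap voltage: 10.4 × 33.0/(8.20 + 33.0) = 8.33 V.
With the supply zeroed, R1 and R2 appear in parallel from the tap: R_th = R1‖R2 = (8.20 × 33.0)/41.20 = 6.57 kΩ.

V_th = 8.33 V, R_th = 6.57 kΩ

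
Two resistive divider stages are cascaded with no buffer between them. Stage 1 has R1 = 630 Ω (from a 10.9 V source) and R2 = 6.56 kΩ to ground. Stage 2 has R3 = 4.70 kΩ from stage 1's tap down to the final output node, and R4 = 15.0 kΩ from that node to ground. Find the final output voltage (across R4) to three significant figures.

Stage 2 presents R3+R4 = 19700 Ω as a load on stage 1's tap.
Stage 1's lower leg becomes R2‖(R3+R4) = 4921 Ω, so V_mid = 10.9 × 4921/5551 = 9.663 V.
Stage 2 is itself unloaded: V_out = V_mid × R4/(R3+R4) = 9.663 × 15000/19700 = 7.36 V.

V_out ≈ 7.36 V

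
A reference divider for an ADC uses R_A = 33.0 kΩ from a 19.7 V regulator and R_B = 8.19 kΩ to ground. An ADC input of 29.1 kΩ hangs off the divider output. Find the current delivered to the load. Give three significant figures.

I_L ≈ 0.110 mA

R_B‖R_L = 6.391 kΩ; V_out = 19.7 × 6.391/39.39 = 3.196 V.
I_L = V_out / R_L = 3.196 / 29.1 kΩ = 0.110 mA.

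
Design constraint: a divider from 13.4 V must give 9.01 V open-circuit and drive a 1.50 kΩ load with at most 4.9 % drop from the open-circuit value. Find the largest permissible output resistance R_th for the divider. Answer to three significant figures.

R_th ≤ 77.3 Ω

Loading drop = R_th/(R_th + R_L) ≤ 0.0490, so R_th ≤ R_L · ε/(1−ε) = 1.50 kΩ × 0.0490/0.9510 = 77.3 Ω.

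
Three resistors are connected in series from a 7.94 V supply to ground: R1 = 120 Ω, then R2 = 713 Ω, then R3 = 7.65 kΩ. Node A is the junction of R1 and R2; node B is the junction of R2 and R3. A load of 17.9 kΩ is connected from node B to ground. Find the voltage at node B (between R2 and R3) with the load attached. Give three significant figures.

At node B, R3 is in parallel with the load: R3‖R_L = 5359 Ω.
Below node A the resistance is R2 + (R3‖R_L) = 6072 Ω, so V_A = 7.94 × 6072/6192 = 7.786 V.
Then V_B = V_A × (R3‖R_L)/(R2 + R3‖R_L) = 7.786 × 5359/6072 = 6.87 V.

V ≈ 6.87 V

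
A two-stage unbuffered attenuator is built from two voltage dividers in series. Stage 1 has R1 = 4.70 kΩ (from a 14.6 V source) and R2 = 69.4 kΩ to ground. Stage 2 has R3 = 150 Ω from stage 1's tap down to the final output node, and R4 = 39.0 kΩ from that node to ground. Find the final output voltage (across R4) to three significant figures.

V_out ≈ 12.2 V

Stage 2 presents R3+R4 = 39150 Ω as a load on stage 1's tap.
Stage 1's lower leg becomes R2‖(R3+R4) = 25030 Ω, so V_mid = 14.6 × 25030/29730 = 12.29 V.
Stage 2 is itself unloaded: V_out = V_mid × R4/(R3+R4) = 12.29 × 39000/39150 = 12.2 V.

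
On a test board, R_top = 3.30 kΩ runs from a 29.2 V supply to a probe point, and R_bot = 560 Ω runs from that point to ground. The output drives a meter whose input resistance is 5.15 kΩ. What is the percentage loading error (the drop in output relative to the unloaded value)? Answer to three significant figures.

8.51 %

The divider's output (Thévenin) resistance is R_top‖R_bot = 478.8 Ω.
Fractional drop under load = R_th/(R_th + R_L) = 478.8 / (478.8 + 5150) = 0.08506.
So the output falls by 8.51 %.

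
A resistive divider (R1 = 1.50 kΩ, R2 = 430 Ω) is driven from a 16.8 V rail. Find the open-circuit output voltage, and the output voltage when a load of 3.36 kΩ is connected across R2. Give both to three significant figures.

Open-circuit: V = 16.8 × 430/(1500 + 430) = 3.74 V.
With the load, R2 becomes R2‖R_L = 381.2 Ω, so V = 16.8 × 381.2/1881 = 3.40 V.

Unloaded: 3.74 V; loaded: 3.40 V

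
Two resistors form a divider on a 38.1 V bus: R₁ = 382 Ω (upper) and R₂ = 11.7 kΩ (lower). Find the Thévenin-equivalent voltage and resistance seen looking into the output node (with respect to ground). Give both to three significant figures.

V_th is the open-circuit tap voltage: 38.1 × 11700/(382 + 11700) = 36.9 V.
With the supply zeroed, R₁ and R₂ appear in parallel from the tap: R_th = R₁‖R₂ = (382 × 11700)/12080 = 370 Ω.

V_th = 36.9 V, R_th = 370 Ω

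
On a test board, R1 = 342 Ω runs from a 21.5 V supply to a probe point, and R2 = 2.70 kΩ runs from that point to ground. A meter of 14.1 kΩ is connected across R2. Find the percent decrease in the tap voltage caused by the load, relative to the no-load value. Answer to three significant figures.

The divider's output (Thévenin) resistance is R1‖R2 = 303.6 Ω.
Fractional drop under load = R_th/(R_th + R_L) = 303.6 / (303.6 + 14100) = 0.02107.
So the output falls by 2.11 %.

2.11 %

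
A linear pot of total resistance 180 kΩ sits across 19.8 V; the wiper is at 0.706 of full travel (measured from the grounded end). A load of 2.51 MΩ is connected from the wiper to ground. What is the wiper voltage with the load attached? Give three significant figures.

V ≈ 13.8 V

The wiper splits the pot into (1−α)R = 52.92 kΩ above and αR = 127.1 kΩ below.
Lower section ‖ load = 121.0 kΩ.
V_wiper = 19.8 × 121.0/(52.92 + 121.0) = 13.8 V.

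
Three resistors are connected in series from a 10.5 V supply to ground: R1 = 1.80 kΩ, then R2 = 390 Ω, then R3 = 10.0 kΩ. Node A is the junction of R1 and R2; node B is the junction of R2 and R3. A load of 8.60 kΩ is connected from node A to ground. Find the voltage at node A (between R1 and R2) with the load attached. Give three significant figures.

Below node A the series string R2+R3 = 10390 Ω sits in parallel with the 8600 Ω load: 4705 Ω.
V_A = 10.5 × 4705/(1800 + 4705) = 7.59 V.

V ≈ 7.59 V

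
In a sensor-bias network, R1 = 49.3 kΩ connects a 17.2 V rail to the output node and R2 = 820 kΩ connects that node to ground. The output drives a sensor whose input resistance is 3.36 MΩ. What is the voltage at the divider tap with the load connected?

V_out ≈ 16.0 V

The load sits in parallel with R2: R2‖R_L = (820 × 3360) / (820 + 3360) = 659.1 kΩ.
V_out = 17.2 × 659.1 / (49.3 + 659.1) = 17.2 × 659.1/708.4 = 16.0 V.
(Unloaded it would have been 16.2 V.)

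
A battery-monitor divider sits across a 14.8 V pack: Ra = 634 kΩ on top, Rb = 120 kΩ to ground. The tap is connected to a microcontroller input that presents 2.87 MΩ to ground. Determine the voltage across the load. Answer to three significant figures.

V_out ≈ 2.28 V

The load sits in parallel with Rb: Rb‖R_L = (120 × 2870) / (120 + 2870) = 115.2 kΩ.
V_out = 14.8 × 115.2 / (634 + 115.2) = 14.8 × 115.2/749.2 = 2.28 V.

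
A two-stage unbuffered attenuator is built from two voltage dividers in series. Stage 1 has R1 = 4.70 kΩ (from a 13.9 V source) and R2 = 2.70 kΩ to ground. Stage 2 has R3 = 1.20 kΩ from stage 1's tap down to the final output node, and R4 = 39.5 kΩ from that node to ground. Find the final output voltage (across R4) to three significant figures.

Stage 2 presents R3+R4 = 40.70 kΩ as a load on stage 1's tap.
Stage 1's lower leg becomes R2‖(R3+R4) = 2.532 kΩ, so V_mid = 13.9 × 2.532/7.232 = 4.867 V.
Stage 2 is itself unloaded: V_out = V_mid × R4/(R3+R4) = 4.867 × 39.5/40.70 = 4.72 V.

V_out ≈ 4.72 V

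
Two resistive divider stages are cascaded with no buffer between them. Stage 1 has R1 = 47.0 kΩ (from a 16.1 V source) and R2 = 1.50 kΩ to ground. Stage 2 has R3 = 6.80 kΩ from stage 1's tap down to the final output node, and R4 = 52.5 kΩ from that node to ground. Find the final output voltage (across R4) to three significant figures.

V_out ≈ 0.430 V

Stage 2 presents R3+R4 = 59.30 kΩ as a load on stage 1's tap.
Stage 1's lower leg becomes R2‖(R3+R4) = 1.463 kΩ, so V_mid = 16.1 × 1.463/48.46 = 0.4860 V.
Stage 2 is itself unloaded: V_out = V_mid × R4/(R3+R4) = 0.4860 × 52.5/59.30 = 0.430 V.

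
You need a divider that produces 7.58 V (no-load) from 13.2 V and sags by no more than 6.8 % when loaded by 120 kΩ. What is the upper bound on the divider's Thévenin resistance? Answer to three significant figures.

R_th ≤ 8.76 kΩ

Loading drop = R_th/(R_th + R_L) ≤ 0.0680, so R_th ≤ R_L · ε/(1−ε) = 120 kΩ × 0.0680/0.9320 = 8.76 kΩ.
(Any R1, R2 with R2/(R1+R2) = 0.574 and R1‖R2 ≤ 8.76 kΩ will meet the spec.)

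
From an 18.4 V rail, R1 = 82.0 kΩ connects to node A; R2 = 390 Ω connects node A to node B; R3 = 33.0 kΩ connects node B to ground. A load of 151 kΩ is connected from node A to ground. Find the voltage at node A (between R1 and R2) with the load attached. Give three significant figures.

Below node A the series string R2+R3 = 33390 Ω sits in parallel with the 151000 Ω load: 27340 Ω.
V_A = 18.4 × 27340/(82000 + 27340) = 4.60 V.

V ≈ 4.60 V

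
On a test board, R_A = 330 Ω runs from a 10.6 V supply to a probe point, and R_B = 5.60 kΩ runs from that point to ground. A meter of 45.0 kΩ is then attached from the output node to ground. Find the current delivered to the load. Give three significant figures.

I_L ≈ 0.221 mA

R_B‖R_L = 4980 Ω; V_out = 10.6 × 4980/5310 = 9.941 V.
I_L = V_out / R_L = 9.941 / 45.0 kΩ = 0.221 mA.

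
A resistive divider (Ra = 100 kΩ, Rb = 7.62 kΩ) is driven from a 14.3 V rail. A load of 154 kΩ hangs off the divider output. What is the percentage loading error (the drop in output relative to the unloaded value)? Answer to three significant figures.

The divider's output (Thévenin) resistance is Ra‖Rb = 7.080 kΩ.
Fractional drop under load = R_th/(R_th + R_L) = 7.080 / (7.080 + 154) = 0.04396.
So the output falls by 4.40 %.

4.40 %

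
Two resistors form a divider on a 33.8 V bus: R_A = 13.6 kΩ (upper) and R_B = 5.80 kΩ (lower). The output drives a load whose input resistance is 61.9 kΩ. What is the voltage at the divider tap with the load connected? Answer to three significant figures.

V_out ≈ 9.48 V

The load sits in parallel with R_B: R_B‖R_L = (5.80 × 61.9) / (5.80 + 61.9) = 5.303 kΩ.
V_out = 33.8 × 5.303 / (13.6 + 5.303) = 33.8 × 5.303/18.90 = 9.48 V.
(Unloaded it would have been 10.1 V.)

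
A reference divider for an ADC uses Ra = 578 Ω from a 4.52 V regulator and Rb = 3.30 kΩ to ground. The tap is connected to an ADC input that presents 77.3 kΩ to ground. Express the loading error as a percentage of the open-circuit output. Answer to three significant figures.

The divider's output (Thévenin) resistance is Ra‖Rb = 491.9 Ω.
Fractional drop under load = R_th/(R_th + R_L) = 491.9 / (491.9 + 77300) = 0.006323.
So the output falls by 0.632 %.

0.632 %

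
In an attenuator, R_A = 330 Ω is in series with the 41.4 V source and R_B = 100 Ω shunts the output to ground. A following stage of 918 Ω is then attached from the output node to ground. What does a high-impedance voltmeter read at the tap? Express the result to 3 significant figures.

The load sits in parallel with R_B: R_B‖R_L = (100 × 918) / (100 + 918) = 90.18 Ω.
V_out = 41.4 × 90.18 / (330 + 90.18) = 41.4 × 90.18/420.2 = 8.89 V.
(Unloaded it would have been 9.63 V.)

V_out ≈ 8.89 V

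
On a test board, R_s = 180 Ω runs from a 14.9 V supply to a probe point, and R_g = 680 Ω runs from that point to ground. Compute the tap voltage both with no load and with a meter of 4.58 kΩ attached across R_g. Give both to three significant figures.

Unloaded: 11.8 V; loaded: 11.4 V

Open-circuit: V = 14.9 × 680/(180 + 680) = 11.8 V.
With the load, R_g becomes R_g‖R_L = 592.1 Ω, so V = 14.9 × 592.1/772.1 = 11.4 V.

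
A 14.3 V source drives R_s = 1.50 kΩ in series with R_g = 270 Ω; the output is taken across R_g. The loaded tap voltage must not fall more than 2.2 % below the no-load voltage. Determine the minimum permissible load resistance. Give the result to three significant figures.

R_L(min) ≈ 10.2 kΩ

Output resistance R_th = R_s‖R_g = (1500 × 270)/1770 = 228.8 Ω.
The fractional drop is R_th/(R_th + R_L); requiring this ≤ 0.0220 gives R_L ≥ R_th(1/0.0220 − 1) = 228.8 × 44.45 = 10.2 kΩ.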